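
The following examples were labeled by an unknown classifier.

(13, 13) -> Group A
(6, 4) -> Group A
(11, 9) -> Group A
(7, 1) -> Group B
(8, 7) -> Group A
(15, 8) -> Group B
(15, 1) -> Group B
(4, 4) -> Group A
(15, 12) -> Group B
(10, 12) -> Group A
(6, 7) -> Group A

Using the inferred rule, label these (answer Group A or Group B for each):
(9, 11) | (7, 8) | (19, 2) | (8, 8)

The common property of the 'Group A' items is: |first − second| ≤ 2. No 'Group B' item has it.
(9, 11): |9−11| = 2, checks out → Group A. (7, 8): |7−8| = 1, checks out → Group A. (19, 2): |19−2| = 17, lacks this property → Group B. (8, 8): |8−8| = 0, checks out → Group A.

Group A, Group A, Group B, Group A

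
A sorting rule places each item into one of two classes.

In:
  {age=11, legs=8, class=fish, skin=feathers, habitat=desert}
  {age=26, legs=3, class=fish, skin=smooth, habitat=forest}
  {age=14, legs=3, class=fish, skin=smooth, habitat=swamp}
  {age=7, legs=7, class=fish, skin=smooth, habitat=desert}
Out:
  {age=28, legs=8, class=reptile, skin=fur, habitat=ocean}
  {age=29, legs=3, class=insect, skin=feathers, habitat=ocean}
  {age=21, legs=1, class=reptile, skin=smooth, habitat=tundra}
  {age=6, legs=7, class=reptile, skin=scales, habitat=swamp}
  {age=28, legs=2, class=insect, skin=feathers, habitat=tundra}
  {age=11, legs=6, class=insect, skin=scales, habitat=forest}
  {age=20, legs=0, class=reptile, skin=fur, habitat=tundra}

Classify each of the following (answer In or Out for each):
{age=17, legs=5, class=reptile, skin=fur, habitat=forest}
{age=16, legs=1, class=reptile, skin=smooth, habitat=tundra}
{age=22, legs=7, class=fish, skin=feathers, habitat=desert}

Out, Out, In

The distinguishing property — class is fish — holds for all the 'In' cases and none of the 'Out' cases.
{age=17, legs=5, class=reptile, skin=fur, habitat=forest}: class is reptile — does not pass, so Out.
{age=16, legs=1, class=reptile, skin=smooth, habitat=tundra}: class is reptile — does not pass, so Out.
{age=22, legs=7, class=fish, skin=feathers, habitat=desert}: class is fish — satisfies this, so In.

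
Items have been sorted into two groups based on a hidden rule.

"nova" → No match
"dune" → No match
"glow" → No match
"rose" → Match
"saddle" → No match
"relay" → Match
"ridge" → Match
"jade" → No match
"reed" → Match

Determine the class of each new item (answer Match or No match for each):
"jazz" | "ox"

No match, No match

Rule: contains 'r'. This holds for each 'Match' example and fails for each 'No match' one.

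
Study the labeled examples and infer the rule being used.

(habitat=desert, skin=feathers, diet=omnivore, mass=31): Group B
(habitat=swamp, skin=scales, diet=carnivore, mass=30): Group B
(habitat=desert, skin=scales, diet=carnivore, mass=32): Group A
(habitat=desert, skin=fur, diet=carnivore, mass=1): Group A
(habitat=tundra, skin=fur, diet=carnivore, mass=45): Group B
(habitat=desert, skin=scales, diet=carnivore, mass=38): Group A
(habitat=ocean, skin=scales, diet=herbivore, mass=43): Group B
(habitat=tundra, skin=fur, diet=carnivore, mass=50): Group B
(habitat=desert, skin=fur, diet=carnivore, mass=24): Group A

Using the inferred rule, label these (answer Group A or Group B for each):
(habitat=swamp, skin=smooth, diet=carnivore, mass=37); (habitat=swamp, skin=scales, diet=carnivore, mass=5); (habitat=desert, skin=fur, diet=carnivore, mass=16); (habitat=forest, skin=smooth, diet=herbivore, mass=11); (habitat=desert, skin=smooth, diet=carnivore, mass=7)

Group B, Group B, Group A, Group B, Group A

'Group A' ⟺ diet is carnivore AND habitat is desert.
(habitat=swamp, skin=smooth, diet=carnivore, mass=37) — diet is carnivore, habitat is swamp, hence Group B.
(habitat=swamp, skin=scales, diet=carnivore, mass=5) — diet is carnivore, habitat is swamp, hence Group B.
(habitat=desert, skin=fur, diet=carnivore, mass=16) — diet is carnivore, habitat is desert, hence Group A.
(habitat=forest, skin=smooth, diet=herbivore, mass=11) — diet is herbivore, habitat is forest, hence Group B.
(habitat=desert, skin=smooth, diet=carnivore, mass=7) — diet is carnivore, habitat is desert, hence Group A.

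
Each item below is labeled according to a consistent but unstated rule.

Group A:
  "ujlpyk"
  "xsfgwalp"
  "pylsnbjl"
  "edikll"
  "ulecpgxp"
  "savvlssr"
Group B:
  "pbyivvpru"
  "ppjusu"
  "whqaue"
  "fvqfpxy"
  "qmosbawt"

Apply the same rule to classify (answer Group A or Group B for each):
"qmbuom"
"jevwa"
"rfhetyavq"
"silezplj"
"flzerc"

Group B, Group B, Group B, Group A, Group A

The rule appears to be: contains 'l'.
Group B: "qmbuom", since no 'l'.
Group B: "jevwa", since no 'l'.
Group B: "rfhetyavq", since no 'l'.
Group A: "silezplj", since has 'l'.
Group A: "flzerc", since has 'l'.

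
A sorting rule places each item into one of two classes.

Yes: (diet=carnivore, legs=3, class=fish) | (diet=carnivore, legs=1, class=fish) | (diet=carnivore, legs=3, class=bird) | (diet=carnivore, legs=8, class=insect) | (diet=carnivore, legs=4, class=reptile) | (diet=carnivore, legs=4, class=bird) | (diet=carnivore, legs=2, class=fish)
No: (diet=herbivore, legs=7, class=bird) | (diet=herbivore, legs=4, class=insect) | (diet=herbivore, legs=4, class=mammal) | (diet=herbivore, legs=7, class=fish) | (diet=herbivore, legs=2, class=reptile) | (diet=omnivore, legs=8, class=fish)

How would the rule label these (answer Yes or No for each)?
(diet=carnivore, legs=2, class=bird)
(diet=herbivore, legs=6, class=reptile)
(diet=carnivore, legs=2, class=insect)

Yes, No, Yes

Comparing the two groups points to one rule — diet is carnivore.
(diet=carnivore, legs=2, class=bird) — diet is carnivore, hence Yes. (diet=herbivore, legs=6, class=reptile) — diet is herbivore, hence No. (diet=carnivore, legs=2, class=insect) — diet is carnivore, hence Yes.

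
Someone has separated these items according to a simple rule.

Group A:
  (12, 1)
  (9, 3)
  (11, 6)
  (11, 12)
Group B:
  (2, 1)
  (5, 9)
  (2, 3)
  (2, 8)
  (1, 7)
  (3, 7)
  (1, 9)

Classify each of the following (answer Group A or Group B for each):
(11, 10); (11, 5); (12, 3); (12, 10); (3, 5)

Group A, Group A, Group A, Group A, Group B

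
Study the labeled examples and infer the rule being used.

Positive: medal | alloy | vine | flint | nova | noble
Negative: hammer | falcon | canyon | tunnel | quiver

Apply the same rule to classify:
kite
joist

Positive, Positive

'Positive' ⟺ length ≤ 5.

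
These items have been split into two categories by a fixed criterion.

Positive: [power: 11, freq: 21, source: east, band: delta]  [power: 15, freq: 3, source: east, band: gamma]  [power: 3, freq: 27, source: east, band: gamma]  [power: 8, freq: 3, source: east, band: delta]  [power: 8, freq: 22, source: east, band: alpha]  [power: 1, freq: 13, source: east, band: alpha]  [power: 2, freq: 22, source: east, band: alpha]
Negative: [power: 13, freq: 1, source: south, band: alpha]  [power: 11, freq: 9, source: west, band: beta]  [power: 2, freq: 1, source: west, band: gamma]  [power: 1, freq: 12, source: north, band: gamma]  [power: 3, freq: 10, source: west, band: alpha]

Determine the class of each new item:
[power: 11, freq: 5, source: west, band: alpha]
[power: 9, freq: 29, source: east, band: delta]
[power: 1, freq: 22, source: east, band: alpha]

Negative, Positive, Positive

Every 'Positive' example satisfies: source is east. None of the 'Negative' examples do.
[power: 11, freq: 5, source: west, band: alpha] → source is west → Negative.
[power: 9, freq: 29, source: east, band: delta] → source is east → Positive.
[power: 1, freq: 22, source: east, band: alpha] → source is east → Positive.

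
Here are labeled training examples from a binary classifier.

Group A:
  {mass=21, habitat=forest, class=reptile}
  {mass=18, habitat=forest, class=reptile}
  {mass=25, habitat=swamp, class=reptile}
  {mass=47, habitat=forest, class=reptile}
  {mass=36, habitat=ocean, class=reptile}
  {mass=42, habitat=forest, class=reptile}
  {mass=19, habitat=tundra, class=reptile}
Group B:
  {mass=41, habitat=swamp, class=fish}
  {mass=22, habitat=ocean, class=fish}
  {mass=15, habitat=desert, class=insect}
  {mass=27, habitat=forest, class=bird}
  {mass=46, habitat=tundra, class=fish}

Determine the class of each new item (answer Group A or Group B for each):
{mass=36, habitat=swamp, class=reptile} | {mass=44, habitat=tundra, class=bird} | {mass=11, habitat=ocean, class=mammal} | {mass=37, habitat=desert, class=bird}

The simplest hypothesis consistent with all the labels is: class is reptile.
{mass=36, habitat=swamp, class=reptile}: Group A (class is reptile).
{mass=44, habitat=tundra, class=bird}: Group B (class is bird).
{mass=11, habitat=ocean, class=mammal}: Group B (class is mammal).
{mass=37, habitat=desert, class=bird}: Group B (class is bird).

Group A, Group B, Group B, Group B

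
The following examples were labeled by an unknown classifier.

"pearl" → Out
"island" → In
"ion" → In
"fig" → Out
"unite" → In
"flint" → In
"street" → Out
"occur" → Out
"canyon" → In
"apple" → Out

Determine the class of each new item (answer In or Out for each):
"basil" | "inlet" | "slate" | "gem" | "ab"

The pattern is that an item is 'In' exactly when: contains 'n'.

Out, In, Out, Out, Out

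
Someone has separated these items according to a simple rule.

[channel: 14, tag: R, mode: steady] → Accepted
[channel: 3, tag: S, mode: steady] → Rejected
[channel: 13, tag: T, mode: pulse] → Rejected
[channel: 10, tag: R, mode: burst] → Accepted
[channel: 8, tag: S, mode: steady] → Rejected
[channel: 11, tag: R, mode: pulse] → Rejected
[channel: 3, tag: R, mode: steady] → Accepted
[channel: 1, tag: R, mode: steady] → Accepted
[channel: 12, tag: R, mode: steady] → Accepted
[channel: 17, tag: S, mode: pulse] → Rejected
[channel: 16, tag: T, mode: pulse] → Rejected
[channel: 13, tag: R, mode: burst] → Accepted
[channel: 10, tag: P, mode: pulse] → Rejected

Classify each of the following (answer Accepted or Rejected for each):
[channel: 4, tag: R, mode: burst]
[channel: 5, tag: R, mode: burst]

Accepted, Accepted

One predicate separates the groups cleanly: tag is R AND channel ≠ 11.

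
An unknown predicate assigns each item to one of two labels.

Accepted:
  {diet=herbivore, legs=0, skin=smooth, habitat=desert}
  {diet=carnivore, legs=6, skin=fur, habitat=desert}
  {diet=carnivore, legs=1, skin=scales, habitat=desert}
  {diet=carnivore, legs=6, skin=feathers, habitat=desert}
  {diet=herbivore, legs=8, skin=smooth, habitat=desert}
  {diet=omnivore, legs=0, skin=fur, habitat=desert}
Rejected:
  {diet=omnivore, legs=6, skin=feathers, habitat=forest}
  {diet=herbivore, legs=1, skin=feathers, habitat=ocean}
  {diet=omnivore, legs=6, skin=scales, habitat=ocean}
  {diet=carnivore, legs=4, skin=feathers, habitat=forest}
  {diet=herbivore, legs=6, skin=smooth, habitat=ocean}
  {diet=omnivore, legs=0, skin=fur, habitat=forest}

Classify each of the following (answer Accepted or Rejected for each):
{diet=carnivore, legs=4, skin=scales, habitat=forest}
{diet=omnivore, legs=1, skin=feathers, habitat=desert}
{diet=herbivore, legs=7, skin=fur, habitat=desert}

Rejected, Accepted, Accepted

The simplest hypothesis consistent with all the labels is: habitat is desert.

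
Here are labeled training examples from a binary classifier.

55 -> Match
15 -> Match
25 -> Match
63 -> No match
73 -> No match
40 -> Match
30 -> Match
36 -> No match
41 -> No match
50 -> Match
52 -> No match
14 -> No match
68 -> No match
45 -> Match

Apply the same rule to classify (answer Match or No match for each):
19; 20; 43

The pattern is that an item is 'Match' exactly when: multiple of 5.
19 — 19 = 5·3 + 4, hence No match. 20 — 20 = 5·4, hence Match. 43 — 43 = 5·8 + 3, hence No match.

No match, Match, No match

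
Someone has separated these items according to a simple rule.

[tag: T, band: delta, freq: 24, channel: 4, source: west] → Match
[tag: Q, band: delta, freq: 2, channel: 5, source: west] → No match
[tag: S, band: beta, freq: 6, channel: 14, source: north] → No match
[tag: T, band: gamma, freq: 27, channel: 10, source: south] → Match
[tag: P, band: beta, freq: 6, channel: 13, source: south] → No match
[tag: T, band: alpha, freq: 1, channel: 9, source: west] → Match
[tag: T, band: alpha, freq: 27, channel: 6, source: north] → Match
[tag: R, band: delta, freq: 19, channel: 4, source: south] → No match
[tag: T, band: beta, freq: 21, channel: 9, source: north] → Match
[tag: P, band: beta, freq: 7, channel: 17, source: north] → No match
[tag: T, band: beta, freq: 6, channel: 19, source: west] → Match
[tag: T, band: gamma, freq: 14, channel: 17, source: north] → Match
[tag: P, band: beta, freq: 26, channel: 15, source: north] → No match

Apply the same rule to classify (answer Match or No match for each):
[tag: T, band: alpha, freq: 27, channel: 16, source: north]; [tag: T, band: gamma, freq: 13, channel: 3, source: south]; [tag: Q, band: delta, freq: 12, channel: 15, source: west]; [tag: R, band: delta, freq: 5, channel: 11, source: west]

Match, Match, No match, No match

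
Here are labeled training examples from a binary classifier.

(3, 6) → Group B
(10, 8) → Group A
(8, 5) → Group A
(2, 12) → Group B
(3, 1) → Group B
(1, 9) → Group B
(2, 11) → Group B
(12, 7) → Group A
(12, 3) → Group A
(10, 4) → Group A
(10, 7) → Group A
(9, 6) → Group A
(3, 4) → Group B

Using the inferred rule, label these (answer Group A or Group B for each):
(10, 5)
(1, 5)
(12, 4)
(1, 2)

Rule: first ≥ 4. This holds for each 'Group A' example and fails for each 'Group B' one.
(10, 5): first 10 — checks out, so Group A.
(1, 5): first 1 — fails this test, so Group B.
(12, 4): first 12 — checks out, so Group A.
(1, 2): first 1 — fails this test, so Group B.

Group A, Group B, Group A, Group B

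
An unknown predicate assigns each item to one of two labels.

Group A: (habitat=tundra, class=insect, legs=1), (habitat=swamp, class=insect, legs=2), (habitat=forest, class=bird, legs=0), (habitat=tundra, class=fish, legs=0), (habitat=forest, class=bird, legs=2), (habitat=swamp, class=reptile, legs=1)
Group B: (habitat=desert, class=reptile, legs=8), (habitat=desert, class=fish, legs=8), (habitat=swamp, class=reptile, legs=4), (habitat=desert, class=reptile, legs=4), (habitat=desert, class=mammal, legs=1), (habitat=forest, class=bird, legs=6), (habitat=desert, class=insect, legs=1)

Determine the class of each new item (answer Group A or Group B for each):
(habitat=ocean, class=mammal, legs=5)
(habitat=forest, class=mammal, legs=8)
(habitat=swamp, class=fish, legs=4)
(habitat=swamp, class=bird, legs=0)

The pattern is that an item is 'Group A' exactly when: habitat is not desert AND legs ≤ 2.
Group B: (habitat=ocean, class=mammal, legs=5), since habitat is ocean, legs = 5.
Group B: (habitat=forest, class=mammal, legs=8), since habitat is forest, legs = 8.
Group B: (habitat=swamp, class=fish, legs=4), since habitat is swamp, legs = 4.
Group A: (habitat=swamp, class=bird, legs=0), since habitat is swamp, legs = 0.

Group B, Group B, Group B, Group A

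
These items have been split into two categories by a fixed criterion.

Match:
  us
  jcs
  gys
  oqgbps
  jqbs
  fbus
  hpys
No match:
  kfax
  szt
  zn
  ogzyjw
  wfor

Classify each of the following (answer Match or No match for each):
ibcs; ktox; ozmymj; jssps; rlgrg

All 'Match' examples share one property — ends with 's' — and every 'No match' example lacks it.
ibcs — ends with 's', hence Match. ktox — ends with 'x', hence No match. ozmymj — ends with 'j', hence No match. jssps — ends with 's', hence Match. rlgrg — ends with 'g', hence No match.

Match, No match, No match, Match, No match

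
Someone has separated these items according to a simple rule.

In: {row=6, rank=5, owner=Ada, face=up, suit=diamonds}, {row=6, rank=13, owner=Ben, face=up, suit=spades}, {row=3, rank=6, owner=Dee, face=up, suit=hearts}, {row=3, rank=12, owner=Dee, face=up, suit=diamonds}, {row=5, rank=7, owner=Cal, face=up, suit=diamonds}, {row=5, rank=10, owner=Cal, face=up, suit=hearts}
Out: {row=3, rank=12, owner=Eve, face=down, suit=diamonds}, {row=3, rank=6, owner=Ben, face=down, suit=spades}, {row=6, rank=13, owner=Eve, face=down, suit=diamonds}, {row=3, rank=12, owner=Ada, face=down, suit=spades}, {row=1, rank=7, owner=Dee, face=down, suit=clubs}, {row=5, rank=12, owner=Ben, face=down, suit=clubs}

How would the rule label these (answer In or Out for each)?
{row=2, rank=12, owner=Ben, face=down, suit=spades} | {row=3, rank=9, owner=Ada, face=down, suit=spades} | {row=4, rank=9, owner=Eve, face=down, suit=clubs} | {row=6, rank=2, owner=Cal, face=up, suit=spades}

Out, Out, Out, In

The simplest hypothesis consistent with all the labels is: face is up.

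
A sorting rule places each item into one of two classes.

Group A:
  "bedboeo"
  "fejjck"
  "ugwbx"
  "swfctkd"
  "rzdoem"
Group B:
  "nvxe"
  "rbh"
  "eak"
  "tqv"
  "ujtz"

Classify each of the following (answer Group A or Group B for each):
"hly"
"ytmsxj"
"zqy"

The common property of the 'Group A' items is: length ≥ 5. No 'Group B' item has it.
"hly" → length 3 → Group B.
"ytmsxj" → length 6 → Group A.
"zqy" → length 3 → Group B.

Group B, Group A, Group B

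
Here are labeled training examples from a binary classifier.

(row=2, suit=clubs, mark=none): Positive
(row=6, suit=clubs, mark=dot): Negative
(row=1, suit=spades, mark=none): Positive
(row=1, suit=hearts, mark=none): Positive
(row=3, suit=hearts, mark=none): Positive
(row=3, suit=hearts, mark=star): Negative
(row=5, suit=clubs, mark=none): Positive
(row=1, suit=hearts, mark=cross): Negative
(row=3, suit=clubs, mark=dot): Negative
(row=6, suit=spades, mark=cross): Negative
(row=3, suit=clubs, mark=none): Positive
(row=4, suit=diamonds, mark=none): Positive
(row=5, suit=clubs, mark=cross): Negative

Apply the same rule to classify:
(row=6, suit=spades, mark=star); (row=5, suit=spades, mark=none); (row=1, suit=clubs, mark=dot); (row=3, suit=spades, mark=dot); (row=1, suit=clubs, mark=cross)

Every 'Positive' example satisfies: mark is none. None of the 'Negative' examples do.
(row=6, suit=spades, mark=star): Negative (mark is star).
(row=5, suit=spades, mark=none): Positive (mark is none).
(row=1, suit=clubs, mark=dot): Negative (mark is dot).
(row=3, suit=spades, mark=dot): Negative (mark is dot).
(row=1, suit=clubs, mark=cross): Negative (mark is cross).

Negative, Positive, Negative, Negative, Negative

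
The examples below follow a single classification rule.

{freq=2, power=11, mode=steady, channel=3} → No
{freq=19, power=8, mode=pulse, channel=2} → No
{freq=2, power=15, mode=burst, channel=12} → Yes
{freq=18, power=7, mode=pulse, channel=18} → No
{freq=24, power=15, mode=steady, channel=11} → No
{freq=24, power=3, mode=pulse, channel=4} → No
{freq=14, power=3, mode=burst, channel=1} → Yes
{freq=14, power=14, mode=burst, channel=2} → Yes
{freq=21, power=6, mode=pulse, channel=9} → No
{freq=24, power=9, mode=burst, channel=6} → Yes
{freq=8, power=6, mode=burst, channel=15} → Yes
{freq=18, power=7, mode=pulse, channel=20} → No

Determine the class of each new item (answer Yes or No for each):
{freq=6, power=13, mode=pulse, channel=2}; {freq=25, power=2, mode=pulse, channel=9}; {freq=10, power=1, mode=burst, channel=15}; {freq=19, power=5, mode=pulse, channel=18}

All 'Yes' examples share one property — mode is burst — and every 'No' example lacks it.
{freq=6, power=13, mode=pulse, channel=2}: mode is pulse, fails the rule → No. {freq=25, power=2, mode=pulse, channel=9}: mode is pulse, fails the rule → No. {freq=10, power=1, mode=burst, channel=15}: mode is burst, fits → Yes. {freq=19, power=5, mode=pulse, channel=18}: mode is pulse, fails the rule → No.

No, No, Yes, No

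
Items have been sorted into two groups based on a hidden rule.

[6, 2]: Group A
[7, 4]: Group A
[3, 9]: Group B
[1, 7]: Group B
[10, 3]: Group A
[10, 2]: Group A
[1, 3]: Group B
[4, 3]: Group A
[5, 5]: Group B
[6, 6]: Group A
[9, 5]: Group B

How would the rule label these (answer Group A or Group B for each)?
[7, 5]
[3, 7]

Group B, Group B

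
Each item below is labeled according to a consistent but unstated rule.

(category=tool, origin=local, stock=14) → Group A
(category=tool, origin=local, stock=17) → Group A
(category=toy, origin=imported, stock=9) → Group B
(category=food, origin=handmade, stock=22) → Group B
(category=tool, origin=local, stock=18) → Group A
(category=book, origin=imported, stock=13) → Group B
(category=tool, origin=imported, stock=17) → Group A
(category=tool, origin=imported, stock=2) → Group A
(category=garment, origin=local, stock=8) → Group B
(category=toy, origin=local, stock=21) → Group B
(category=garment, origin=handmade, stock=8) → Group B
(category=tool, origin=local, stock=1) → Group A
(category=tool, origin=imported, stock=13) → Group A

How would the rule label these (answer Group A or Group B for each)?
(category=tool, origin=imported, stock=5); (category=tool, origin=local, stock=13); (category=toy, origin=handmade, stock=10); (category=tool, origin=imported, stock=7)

Group A, Group A, Group B, Group A

Looking at the examples, the only property every 'Group A' case has and every 'Group B' case lacks is: category is tool.
Group A: (category=tool, origin=imported, stock=5), since category is tool.
Group A: (category=tool, origin=local, stock=13), since category is tool.
Group B: (category=toy, origin=handmade, stock=10), since category is toy.
Group A: (category=tool, origin=imported, stock=7), since category is tool.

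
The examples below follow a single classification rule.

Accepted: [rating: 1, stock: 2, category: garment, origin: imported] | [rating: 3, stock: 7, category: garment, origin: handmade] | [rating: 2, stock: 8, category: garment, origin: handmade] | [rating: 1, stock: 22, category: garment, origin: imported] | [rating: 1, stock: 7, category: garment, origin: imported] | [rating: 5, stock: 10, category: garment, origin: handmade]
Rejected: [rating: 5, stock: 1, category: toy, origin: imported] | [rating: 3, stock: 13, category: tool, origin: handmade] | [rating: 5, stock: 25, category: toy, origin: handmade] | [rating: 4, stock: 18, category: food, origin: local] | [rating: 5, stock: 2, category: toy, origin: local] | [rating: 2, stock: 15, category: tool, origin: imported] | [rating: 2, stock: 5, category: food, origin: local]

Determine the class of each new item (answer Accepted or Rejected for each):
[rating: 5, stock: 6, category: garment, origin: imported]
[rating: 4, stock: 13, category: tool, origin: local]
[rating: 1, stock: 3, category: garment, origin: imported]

Accepted, Rejected, Accepted

One predicate separates the groups cleanly: category is garment.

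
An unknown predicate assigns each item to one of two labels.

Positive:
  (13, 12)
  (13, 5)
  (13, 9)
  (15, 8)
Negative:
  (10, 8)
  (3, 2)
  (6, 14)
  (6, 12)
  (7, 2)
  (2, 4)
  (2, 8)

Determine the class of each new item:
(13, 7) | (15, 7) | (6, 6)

The distinguishing property — first ≥ 12 — holds for all the 'Positive' cases and none of the 'Negative' cases.
(13, 7) → first 13 → Positive.
(15, 7) → first 15 → Positive.
(6, 6) → first 6 → Negative.

Positive, Positive, Negative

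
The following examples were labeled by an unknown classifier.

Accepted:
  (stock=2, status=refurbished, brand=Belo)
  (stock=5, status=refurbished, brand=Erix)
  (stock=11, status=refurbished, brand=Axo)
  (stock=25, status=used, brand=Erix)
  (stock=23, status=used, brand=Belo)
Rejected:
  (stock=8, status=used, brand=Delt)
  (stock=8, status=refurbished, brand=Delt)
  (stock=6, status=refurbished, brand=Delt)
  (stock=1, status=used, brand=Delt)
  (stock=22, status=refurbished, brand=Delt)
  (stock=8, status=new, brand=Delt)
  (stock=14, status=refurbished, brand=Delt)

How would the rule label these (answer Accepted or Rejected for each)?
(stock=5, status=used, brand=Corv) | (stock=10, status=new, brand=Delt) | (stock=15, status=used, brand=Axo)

The distinguishing property — brand is not Delt — holds for all the 'Accepted' cases and none of the 'Rejected' cases.
(stock=5, status=used, brand=Corv): Accepted (brand is Corv). (stock=10, status=new, brand=Delt): Rejected (brand is Delt). (stock=15, status=used, brand=Axo): Accepted (brand is Axo).

Accepted, Rejected, Accepted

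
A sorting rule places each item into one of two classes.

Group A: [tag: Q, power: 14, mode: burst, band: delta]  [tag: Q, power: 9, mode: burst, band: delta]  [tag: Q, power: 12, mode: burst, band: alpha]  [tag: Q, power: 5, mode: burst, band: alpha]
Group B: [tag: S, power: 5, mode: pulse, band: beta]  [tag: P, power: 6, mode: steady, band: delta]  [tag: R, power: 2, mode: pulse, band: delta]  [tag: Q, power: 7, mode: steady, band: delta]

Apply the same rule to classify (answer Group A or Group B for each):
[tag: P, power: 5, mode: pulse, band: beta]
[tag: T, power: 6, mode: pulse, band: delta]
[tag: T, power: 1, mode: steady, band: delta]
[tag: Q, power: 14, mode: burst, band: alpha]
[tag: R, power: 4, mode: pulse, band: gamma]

The classifier is using: mode is burst.

Group B, Group B, Group B, Group A, Group B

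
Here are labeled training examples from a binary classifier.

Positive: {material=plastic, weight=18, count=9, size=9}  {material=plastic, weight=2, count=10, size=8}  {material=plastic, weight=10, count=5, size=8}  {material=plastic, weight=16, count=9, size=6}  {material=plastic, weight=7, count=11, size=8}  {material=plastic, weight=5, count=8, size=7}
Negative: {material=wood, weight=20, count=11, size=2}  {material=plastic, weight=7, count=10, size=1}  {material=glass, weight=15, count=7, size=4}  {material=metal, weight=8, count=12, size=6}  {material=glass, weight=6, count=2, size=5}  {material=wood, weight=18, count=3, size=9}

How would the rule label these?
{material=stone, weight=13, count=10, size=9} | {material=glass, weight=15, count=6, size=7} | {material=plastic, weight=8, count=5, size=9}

All 'Positive' examples share one property — material is plastic AND size ≥ 2 — and every 'Negative' example lacks it.
{material=stone, weight=13, count=10, size=9}: material is stone, size = 9 — fails this test, so Negative.
{material=glass, weight=15, count=6, size=7}: material is glass, size = 7 — fails this test, so Negative.
{material=plastic, weight=8, count=5, size=9}: material is plastic, size = 9 — meets the rule, so Positive.

Negative, Negative, Positive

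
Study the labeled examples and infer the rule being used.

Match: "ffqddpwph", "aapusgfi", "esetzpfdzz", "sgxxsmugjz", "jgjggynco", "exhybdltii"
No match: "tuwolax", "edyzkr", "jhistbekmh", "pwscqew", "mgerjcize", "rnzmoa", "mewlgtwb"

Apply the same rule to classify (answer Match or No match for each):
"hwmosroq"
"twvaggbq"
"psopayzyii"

No match, Match, Match

The distinguishing property — has a double letter — holds for all the 'Match' cases and none of the 'No match' cases.
"hwmosroq": No match (no doubled letter).
"twvaggbq": Match ('gg' doubled).
"psopayzyii": Match ('ii' doubled).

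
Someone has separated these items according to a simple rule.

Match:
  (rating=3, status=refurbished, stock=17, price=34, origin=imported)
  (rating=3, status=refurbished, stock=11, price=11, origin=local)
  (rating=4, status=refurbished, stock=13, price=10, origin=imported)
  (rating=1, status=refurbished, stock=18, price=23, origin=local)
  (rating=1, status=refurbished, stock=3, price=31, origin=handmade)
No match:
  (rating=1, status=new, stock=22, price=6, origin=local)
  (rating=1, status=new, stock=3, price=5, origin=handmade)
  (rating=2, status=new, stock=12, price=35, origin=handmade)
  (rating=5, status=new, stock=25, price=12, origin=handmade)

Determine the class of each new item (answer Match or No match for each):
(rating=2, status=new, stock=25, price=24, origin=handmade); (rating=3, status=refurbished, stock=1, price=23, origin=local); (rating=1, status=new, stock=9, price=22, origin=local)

No match, Match, No match

'Match' ⟺ status is refurbished.
(rating=2, status=new, stock=25, price=24, origin=handmade): No match (status is new). (rating=3, status=refurbished, stock=1, price=23, origin=local): Match (status is refurbished). (rating=1, status=new, stock=9, price=22, origin=local): No match (status is new).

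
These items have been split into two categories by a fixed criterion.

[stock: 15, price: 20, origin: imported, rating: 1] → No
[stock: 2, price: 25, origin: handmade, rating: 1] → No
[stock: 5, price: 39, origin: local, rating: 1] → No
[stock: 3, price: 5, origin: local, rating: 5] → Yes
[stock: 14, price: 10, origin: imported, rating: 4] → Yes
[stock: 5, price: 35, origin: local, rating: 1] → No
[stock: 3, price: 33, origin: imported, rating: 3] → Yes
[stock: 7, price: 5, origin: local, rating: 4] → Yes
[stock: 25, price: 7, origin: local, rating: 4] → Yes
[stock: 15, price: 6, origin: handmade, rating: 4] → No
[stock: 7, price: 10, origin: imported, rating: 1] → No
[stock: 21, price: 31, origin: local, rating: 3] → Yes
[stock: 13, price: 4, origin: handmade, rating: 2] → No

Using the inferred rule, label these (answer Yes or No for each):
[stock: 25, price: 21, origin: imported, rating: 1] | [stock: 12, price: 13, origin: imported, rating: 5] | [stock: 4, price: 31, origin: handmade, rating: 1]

The common property of the 'Yes' items is: rating ≥ 3 AND price ≠ 6. No 'No' item has it.
[stock: 25, price: 21, origin: imported, rating: 1] → rating = 1, price = 21 → No.
[stock: 12, price: 13, origin: imported, rating: 5] → rating = 5, price = 13 → Yes.
[stock: 4, price: 31, origin: handmade, rating: 1] → rating = 1, price = 31 → No.

No, Yes, No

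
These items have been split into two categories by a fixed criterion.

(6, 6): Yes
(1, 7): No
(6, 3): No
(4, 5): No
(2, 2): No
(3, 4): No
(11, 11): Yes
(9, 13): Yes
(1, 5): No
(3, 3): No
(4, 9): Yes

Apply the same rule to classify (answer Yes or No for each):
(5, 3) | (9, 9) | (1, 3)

One predicate separates the groups cleanly: sum ≥ 12.
(5, 3): 5+3 = 8, fails the rule → No. (9, 9): 9+9 = 18, qualifies → Yes. (1, 3): 1+3 = 4, fails the rule → No.

No, Yes, No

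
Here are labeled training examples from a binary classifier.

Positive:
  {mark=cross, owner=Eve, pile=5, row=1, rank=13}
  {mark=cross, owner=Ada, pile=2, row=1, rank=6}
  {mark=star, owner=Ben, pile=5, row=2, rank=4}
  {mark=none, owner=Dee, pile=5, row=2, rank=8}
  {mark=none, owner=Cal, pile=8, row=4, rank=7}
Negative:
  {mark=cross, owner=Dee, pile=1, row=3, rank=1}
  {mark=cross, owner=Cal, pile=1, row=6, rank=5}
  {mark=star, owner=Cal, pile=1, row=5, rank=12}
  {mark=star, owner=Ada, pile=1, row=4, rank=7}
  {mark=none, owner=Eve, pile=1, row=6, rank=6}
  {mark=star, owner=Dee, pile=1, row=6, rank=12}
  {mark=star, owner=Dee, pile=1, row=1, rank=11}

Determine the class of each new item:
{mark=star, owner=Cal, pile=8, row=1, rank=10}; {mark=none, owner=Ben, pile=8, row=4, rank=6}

The simplest hypothesis consistent with all the labels is: pile ≥ 2.
{mark=star, owner=Cal, pile=8, row=1, rank=10}: Positive (pile = 8). {mark=none, owner=Ben, pile=8, row=4, rank=6}: Positive (pile = 8).

Positive, Positive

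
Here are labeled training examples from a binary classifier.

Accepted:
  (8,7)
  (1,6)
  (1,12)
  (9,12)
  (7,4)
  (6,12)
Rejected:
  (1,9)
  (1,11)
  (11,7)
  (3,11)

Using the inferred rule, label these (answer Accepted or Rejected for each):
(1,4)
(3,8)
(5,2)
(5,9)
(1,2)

Looking at the examples, the only property every 'Accepted' case has and every 'Rejected' case lacks is: product is even.
(1,4) → 1·4 = 4 → Accepted. (3,8) → 3·8 = 24 → Accepted. (5,2) → 5·2 = 10 → Accepted. (5,9) → 5·9 = 45 → Rejected. (1,2) → 1·2 = 2 → Accepted.

Accepted, Accepted, Accepted, Rejected, Accepted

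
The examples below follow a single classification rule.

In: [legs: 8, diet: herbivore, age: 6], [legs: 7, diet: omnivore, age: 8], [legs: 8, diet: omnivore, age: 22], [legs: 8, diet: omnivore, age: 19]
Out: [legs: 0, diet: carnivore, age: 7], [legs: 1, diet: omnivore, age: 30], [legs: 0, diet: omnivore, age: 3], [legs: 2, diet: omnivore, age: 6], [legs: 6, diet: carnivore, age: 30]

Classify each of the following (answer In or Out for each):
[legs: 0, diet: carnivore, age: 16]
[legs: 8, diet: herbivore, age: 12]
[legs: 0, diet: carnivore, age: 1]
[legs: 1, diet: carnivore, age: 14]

All 'In' examples share one property — legs ≥ 7 — and every 'Out' example lacks it.
[legs: 0, diet: carnivore, age: 16]: legs = 0, does not fit → Out. [legs: 8, diet: herbivore, age: 12]: legs = 8, matches → In. [legs: 0, diet: carnivore, age: 1]: legs = 0, does not fit → Out. [legs: 1, diet: carnivore, age: 14]: legs = 1, does not fit → Out.

Out, In, Out, Out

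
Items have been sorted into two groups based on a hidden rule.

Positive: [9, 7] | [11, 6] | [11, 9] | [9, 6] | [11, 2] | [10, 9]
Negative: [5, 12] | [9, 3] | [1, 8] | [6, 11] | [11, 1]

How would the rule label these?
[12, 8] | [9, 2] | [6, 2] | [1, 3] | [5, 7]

Positive, Negative, Negative, Negative, Negative

The common property of the 'Positive' items is: first > second AND sum ≥ 13. No 'Negative' item has it.
[12, 8] → 12 > 8, 12+8 = 20 → Positive.
[9, 2] → 9 > 2, 9+2 = 11 → Negative.
[6, 2] → 6 > 2, 6+2 = 8 → Negative.
[1, 3] → 1 < 3, 1+3 = 4 → Negative.
[5, 7] → 5 < 7, 5+7 = 12 → Negative.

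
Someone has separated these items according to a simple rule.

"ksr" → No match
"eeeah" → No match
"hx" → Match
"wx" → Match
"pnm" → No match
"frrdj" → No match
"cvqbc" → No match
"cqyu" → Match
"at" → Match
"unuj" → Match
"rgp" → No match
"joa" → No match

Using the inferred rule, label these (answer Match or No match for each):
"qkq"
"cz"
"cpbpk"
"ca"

No match, Match, No match, Match

Comparing the two groups points to one rule — even length.
"qkq": No match (length 3).
"cz": Match (length 2).
"cpbpk": No match (length 5).
"ca": Match (length 2).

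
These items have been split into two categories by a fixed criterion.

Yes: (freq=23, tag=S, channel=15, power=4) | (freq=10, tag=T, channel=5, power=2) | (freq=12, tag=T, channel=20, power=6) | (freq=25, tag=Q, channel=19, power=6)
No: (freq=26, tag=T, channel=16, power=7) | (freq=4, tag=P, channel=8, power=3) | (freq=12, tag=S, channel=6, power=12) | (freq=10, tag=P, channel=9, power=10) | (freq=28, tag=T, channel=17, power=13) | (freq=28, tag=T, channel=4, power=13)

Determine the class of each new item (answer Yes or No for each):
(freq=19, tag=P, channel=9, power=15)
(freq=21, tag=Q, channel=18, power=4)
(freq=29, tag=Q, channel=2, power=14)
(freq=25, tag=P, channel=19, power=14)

The classifier is using: freq ≥ 10 AND power ≤ 6.
(freq=19, tag=P, channel=9, power=15) — freq = 19, power = 15, hence No. (freq=21, tag=Q, channel=18, power=4) — freq = 21, power = 4, hence Yes. (freq=29, tag=Q, channel=2, power=14) — freq = 29, power = 14, hence No. (freq=25, tag=P, channel=19, power=14) — freq = 25, power = 14, hence No.

No, Yes, No, No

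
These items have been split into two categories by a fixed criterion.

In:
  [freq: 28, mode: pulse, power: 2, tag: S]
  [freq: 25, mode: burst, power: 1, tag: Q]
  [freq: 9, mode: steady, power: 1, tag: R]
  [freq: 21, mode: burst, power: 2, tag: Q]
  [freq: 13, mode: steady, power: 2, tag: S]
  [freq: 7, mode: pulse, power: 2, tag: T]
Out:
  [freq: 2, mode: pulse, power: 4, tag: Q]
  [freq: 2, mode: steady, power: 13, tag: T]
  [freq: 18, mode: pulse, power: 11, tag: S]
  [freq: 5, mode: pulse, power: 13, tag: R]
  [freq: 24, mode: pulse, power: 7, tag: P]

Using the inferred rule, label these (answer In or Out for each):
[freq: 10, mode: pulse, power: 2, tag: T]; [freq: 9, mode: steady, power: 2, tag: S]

The simplest hypothesis consistent with all the labels is: power ≤ 2.

In, In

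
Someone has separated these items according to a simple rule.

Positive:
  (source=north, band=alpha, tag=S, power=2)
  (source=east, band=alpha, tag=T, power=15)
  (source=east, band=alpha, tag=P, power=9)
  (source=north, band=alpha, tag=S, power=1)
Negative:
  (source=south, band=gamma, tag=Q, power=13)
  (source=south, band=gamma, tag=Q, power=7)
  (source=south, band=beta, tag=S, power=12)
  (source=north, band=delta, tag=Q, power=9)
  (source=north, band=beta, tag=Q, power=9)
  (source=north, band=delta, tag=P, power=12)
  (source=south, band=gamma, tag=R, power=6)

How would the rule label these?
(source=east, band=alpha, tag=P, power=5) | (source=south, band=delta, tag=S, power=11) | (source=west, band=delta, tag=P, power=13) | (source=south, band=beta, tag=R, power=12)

The rule appears to be: band is alpha.

Positive, Negative, Negative, Negative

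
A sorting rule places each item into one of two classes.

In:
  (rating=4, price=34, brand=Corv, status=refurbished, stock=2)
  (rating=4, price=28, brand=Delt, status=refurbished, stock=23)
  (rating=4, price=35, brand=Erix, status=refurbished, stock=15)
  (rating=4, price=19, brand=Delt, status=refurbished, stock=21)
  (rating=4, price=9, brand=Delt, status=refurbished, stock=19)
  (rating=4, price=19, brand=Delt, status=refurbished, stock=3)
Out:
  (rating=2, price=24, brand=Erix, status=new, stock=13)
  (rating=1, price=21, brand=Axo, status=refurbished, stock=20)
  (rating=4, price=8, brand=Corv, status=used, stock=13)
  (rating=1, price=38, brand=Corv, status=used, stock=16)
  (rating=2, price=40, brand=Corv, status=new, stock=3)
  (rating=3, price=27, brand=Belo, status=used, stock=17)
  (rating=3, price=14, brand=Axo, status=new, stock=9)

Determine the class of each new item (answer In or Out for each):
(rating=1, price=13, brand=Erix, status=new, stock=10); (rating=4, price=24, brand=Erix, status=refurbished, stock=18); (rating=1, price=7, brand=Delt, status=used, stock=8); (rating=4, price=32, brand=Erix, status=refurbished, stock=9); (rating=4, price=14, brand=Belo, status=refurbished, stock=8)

Every 'In' example satisfies: status is refurbished AND rating = 4. None of the 'Out' examples do.
(rating=1, price=13, brand=Erix, status=new, stock=10): status is new, rating = 1 — does not pass, so Out. (rating=4, price=24, brand=Erix, status=refurbished, stock=18): status is refurbished, rating = 4 — checks out, so In. (rating=1, price=7, brand=Delt, status=used, stock=8): status is used, rating = 1 — does not pass, so Out. (rating=4, price=32, brand=Erix, status=refurbished, stock=9): status is refurbished, rating = 4 — checks out, so In. (rating=4, price=14, brand=Belo, status=refurbished, stock=8): status is refurbished, rating = 4 — checks out, so In.

Out, In, Out, In, In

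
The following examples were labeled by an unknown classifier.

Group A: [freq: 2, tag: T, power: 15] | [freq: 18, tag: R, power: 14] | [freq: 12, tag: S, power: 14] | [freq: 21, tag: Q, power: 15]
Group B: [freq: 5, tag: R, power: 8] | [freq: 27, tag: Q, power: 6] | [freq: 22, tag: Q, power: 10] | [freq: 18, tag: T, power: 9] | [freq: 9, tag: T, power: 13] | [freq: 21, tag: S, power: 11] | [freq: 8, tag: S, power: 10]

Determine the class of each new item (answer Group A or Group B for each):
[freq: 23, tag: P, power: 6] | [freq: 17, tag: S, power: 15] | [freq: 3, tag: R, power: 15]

Group B, Group A, Group A

One predicate separates the groups cleanly: power ≥ 14.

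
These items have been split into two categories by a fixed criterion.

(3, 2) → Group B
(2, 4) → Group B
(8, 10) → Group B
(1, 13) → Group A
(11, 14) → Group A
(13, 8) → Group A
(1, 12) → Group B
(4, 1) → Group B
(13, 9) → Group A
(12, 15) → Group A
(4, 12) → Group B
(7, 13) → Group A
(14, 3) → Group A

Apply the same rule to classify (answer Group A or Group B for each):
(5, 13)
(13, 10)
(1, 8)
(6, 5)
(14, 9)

Group A, Group A, Group B, Group B, Group A

Rule: max ≥ 13. This holds for each 'Group A' example and fails for each 'Group B' one.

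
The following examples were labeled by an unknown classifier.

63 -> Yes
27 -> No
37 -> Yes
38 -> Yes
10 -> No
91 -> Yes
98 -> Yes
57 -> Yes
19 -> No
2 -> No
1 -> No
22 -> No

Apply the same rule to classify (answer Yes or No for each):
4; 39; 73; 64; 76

The common property of the 'Yes' items is: at least 37. No 'No' item has it.
4: 4 < 37, doesn't match → No. 39: 39 ≥ 37, meets the rule → Yes. 73: 73 ≥ 37, meets the rule → Yes. 64: 64 ≥ 37, meets the rule → Yes. 76: 76 ≥ 37, meets the rule → Yes.

No, Yes, Yes, Yes, Yes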